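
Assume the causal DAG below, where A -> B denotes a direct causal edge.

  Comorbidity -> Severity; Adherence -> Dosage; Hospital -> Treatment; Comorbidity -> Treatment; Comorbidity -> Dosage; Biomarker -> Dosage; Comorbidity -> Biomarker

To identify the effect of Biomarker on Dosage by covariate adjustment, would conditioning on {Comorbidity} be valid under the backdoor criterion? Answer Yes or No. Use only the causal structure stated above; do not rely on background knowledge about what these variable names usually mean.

Backdoor paths from Biomarker to Dosage (paths whose first edge points into Biomarker):
  P1: Biomarker <- Comorbidity -> Dosage
Condition 1 (no descendant of Biomarker in the set): holds — descendants of Biomarker are {Dosage}; none are in {Comorbidity}.
Condition 2 (every backdoor path blocked by {Comorbidity}):
  P1: blocked at fork node Comorbidity ∈ conditioning set.
{Comorbidity} satisfies the backdoor criterion.

Yes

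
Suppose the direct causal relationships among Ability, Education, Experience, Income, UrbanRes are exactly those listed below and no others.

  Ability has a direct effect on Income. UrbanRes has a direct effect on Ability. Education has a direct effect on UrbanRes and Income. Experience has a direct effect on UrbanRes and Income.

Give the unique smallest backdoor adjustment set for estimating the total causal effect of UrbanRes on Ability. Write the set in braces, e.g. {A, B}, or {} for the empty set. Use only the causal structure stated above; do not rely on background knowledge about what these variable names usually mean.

{}

Variables eligible for adjustment (non-descendants of UrbanRes, excluding UrbanRes and Ability): {Education, Experience}.
Backdoor paths from UrbanRes to Ability:
  P1: UrbanRes <- Experience -> Income <- Ability
  P2: UrbanRes <- Education -> Income <- Ability
Each backdoor path contains an unconditioned collider, so every path is already blocked with the empty conditioning set:
  P1: blocked at collider Income (neither it nor any descendant is in the conditioning set).
  P2: blocked at collider Income (neither it nor any descendant is in the conditioning set).
The empty set is therefore the unique smallest valid set.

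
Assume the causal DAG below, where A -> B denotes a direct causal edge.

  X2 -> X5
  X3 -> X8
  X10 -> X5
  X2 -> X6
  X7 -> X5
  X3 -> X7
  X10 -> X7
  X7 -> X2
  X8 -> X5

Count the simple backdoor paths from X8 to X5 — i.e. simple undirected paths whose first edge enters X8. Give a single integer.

3

A backdoor path from X8 to X5 is any simple undirected path whose first edge points into X8 (i.e. leaves X8 via a parent).
Parents of X8: {X3}.
Enumerating:
  P1: X8 <- X3 -> X7 <- X10 -> X5
  P2: X8 <- X3 -> X7 -> X2 -> X5
  P3: X8 <- X3 -> X7 -> X5
That exhausts the simple backdoor paths. Count: 3.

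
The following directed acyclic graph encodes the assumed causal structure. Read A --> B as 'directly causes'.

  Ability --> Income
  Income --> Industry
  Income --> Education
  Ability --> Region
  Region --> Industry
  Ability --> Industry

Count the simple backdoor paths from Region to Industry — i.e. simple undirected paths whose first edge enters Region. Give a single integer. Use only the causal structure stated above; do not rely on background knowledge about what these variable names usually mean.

2

A backdoor path from Region to Industry is any simple undirected path whose first edge points into Region (i.e. leaves Region via a parent).
Parents of Region: {Ability}.
Enumerating:
  P1: Region <- Ability -> Income -> Industry
  P2: Region <- Ability -> Industry
That exhausts the simple backdoor paths. Count: 2.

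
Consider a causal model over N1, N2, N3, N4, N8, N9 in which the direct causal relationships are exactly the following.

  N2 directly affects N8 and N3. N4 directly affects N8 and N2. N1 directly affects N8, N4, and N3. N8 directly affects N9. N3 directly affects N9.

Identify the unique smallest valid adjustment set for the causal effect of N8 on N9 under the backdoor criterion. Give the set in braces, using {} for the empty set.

{N3}

Variables eligible for adjustment (non-descendants of N8, excluding N8 and N9): {N1, N2, N3, N4}.
Backdoor paths from N8 to N9:
  P1: N8 <- N1 -> N4 -> N2 -> N3 -> N9
  P2: N8 <- N1 -> N3 -> N9
  P3: N8 <- N4 <- N1 -> N3 -> N9
  P4: N8 <- N4 -> N2 -> N3 -> N9
  P5: N8 <- N2 <- N4 <- N1 -> N3 -> N9
  P6: N8 <- N2 -> N3 -> N9
The empty set is not sufficient: P1 (N8 <- N1 -> N4 -> N2 -> N3 -> N9) has no collider blocking it and no conditioned non-collider, so it is open.
Try {N3}:
  P1: blocked at chain node N3 ∈ conditioning set.
  P2: blocked at chain node N3 ∈ conditioning set.
  P3: blocked at chain node N3 ∈ conditioning set.
  P4: blocked at chain node N3 ∈ conditioning set.
  P5: blocked at chain node N3 ∈ conditioning set.
  P6: blocked at chain node N3 ∈ conditioning set.
{N3} contains no descendant of N8 and blocks every backdoor path.
No other singleton works — e.g. {N1} leaves P4 open — so {N3} is the unique smallest valid adjustment set.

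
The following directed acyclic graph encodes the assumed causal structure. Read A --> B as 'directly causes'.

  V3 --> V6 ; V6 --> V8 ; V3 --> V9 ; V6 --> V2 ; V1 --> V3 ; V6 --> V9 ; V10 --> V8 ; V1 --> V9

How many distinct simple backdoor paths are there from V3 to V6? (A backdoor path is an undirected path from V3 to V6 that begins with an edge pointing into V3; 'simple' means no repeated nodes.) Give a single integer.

A backdoor path from V3 to V6 is any simple undirected path whose first edge points into V3 (i.e. leaves V3 via a parent).
Parents of V3: {V1}.
Enumerating:
  P1: V3 <- V1 -> V9 <- V6
That exhausts the simple backdoor paths. Count: 1.

1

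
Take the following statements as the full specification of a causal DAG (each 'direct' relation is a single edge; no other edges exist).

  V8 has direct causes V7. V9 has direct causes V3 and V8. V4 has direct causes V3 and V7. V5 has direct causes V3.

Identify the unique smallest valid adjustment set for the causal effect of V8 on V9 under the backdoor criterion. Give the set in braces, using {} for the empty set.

{}

Variables eligible for adjustment (non-descendants of V8, excluding V8 and V9): {V3, V4, V5, V7}.
Backdoor paths from V8 to V9:
  P1: V8 <- V7 -> V4 <- V3 -> V9
Each backdoor path contains an unconditioned collider, so every path is already blocked with the empty conditioning set:
  P1: blocked at collider V4 (neither it nor any descendant is in the conditioning set).
The empty set is therefore the unique smallest valid set.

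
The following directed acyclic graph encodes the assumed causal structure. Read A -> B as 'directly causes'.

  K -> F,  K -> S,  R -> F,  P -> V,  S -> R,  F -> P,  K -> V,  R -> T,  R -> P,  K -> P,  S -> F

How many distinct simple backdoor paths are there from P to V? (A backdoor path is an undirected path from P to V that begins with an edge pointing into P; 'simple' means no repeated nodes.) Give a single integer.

A backdoor path from P to V is any simple undirected path whose first edge points into P (i.e. leaves P via a parent).
Parents of P: {F, K, R}.
Enumerating:
  P1: P <- K -> V
  P2: P <- R <- S <- K -> V
  P3: P <- R <- S -> F <- K -> V
  P4: P <- R -> F <- K -> V
  P5: P <- R -> F <- S <- K -> V
  P6: P <- F <- K -> V
  P7: P <- F <- S <- K -> V
  P8: P <- F <- R <- S <- K -> V
That exhausts the simple backdoor paths. Count: 8.

8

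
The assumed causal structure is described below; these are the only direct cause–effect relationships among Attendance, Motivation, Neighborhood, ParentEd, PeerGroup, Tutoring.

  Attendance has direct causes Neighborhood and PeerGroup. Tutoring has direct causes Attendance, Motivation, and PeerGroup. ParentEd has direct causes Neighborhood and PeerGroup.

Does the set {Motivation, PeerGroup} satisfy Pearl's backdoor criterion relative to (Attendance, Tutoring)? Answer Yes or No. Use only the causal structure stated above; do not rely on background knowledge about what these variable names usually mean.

Backdoor paths from Attendance to Tutoring (paths whose first edge points into Attendance):
  P1: Attendance <- Neighborhood -> ParentEd <- PeerGroup -> Tutoring
  P2: Attendance <- PeerGroup -> Tutoring
Condition 1 (no descendant of Attendance in the set): holds — descendants of Attendance are {Tutoring}; none are in {Motivation, PeerGroup}.
Condition 2 (every backdoor path blocked by {Motivation, PeerGroup}):
  P1: blocked at collider ParentEd (neither it nor any descendant is in the conditioning set).
  P2: blocked at fork node PeerGroup ∈ conditioning set.
{Motivation, PeerGroup} satisfies the backdoor criterion.

Yes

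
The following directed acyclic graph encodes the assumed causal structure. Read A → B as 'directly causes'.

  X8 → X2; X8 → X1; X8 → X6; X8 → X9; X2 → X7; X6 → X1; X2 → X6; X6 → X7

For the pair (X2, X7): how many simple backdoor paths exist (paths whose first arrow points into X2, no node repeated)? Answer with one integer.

2

A backdoor path from X2 to X7 is any simple undirected path whose first edge points into X2 (i.e. leaves X2 via a parent).
Parents of X2: {X8}.
Enumerating:
  P1: X2 <- X8 -> X6 -> X7
  P2: X2 <- X8 -> X1 <- X6 -> X7
That exhausts the simple backdoor paths. Count: 2.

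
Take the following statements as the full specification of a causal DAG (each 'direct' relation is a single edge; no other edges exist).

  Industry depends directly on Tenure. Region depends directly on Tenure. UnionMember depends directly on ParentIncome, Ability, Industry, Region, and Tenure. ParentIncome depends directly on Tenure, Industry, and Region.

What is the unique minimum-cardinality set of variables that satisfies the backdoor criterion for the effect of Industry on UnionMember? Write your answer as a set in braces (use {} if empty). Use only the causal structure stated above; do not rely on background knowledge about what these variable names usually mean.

Variables eligible for adjustment (non-descendants of Industry, excluding Industry and UnionMember): {Ability, Region, Tenure}.
Backdoor paths from Industry to UnionMember:
  P1: Industry <- Tenure -> Region -> ParentIncome -> UnionMember
  P2: Industry <- Tenure -> Region -> UnionMember
  P3: Industry <- Tenure -> ParentIncome <- Region -> UnionMember
  P4: Industry <- Tenure -> ParentIncome -> UnionMember
  P5: Industry <- Tenure -> UnionMember
The empty set is not sufficient: P1 (Industry <- Tenure -> Region -> ParentIncome -> UnionMember) has no collider blocking it and no conditioned non-collider, so it is open.
Try {Tenure}:
  P1: blocked at fork node Tenure ∈ conditioning set.
  P2: blocked at fork node Tenure ∈ conditioning set.
  P3: blocked at fork node Tenure ∈ conditioning set.
  P4: blocked at fork node Tenure ∈ conditioning set.
  P5: blocked at fork node Tenure ∈ conditioning set.
{Tenure} contains no descendant of Industry and blocks every backdoor path.
No other singleton works — e.g. {Region} leaves P4 open — so {Tenure} is the unique smallest valid adjustment set.

{Tenure}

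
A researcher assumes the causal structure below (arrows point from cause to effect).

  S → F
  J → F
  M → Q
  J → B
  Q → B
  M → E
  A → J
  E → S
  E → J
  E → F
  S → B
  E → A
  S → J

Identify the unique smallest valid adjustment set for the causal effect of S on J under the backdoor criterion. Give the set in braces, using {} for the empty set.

Variables eligible for adjustment (non-descendants of S, excluding S and J): {A, E, M, Q}.
Backdoor paths from S to J:
  P1: S <- E <- M -> Q -> B <- J
  P2: S <- E -> A -> J
  P3: S <- E -> J
  P4: S <- E -> F <- J
The empty set is not sufficient: P2 (S <- E -> A -> J) has no collider blocking it and no conditioned non-collider, so it is open.
Try {E}:
  P1: blocked at chain node E ∈ conditioning set.
  P2: blocked at fork node E ∈ conditioning set.
  P3: blocked at fork node E ∈ conditioning set.
  P4: blocked at fork node E ∈ conditioning set.
{E} contains no descendant of S and blocks every backdoor path.
No other singleton works — e.g. {M} leaves P2 open — so {E} is the unique smallest valid adjustment set.

{E}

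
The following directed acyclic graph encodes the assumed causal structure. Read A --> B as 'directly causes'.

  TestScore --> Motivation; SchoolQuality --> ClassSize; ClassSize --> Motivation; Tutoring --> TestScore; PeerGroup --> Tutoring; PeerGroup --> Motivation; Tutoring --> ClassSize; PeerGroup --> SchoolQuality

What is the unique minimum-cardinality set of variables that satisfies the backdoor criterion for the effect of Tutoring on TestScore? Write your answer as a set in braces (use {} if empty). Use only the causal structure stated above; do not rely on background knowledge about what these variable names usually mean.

{}

Variables eligible for adjustment (non-descendants of Tutoring, excluding Tutoring and TestScore): {PeerGroup, SchoolQuality}.
Backdoor paths from Tutoring to TestScore:
  P1: Tutoring <- PeerGroup -> SchoolQuality -> ClassSize -> Motivation <- TestScore
  P2: Tutoring <- PeerGroup -> Motivation <- TestScore
Each backdoor path contains an unconditioned collider, so every path is already blocked with the empty conditioning set:
  P1: blocked at collider Motivation (neither it nor any descendant is in the conditioning set).
  P2: blocked at collider Motivation (neither it nor any descendant is in the conditioning set).
The empty set is therefore the unique smallest valid set.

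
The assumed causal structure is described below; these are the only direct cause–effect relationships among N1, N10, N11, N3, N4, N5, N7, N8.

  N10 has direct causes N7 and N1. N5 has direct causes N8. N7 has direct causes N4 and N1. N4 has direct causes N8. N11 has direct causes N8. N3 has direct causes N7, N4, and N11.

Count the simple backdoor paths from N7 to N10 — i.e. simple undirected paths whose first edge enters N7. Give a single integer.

1

A backdoor path from N7 to N10 is any simple undirected path whose first edge points into N7 (i.e. leaves N7 via a parent).
Parents of N7: {N1, N4}.
Enumerating:
  P1: N7 <- N1 -> N10
That exhausts the simple backdoor paths. Count: 1.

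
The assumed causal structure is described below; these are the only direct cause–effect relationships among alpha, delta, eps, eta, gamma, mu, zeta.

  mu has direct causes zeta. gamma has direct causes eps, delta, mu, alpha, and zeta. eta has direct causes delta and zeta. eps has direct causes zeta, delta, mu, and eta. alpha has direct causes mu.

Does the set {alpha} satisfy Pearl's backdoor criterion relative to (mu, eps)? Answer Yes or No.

No

Backdoor paths from mu to eps (paths whose first edge points into mu):
  P1: mu <- zeta -> eta <- delta -> eps
  P2: mu <- zeta -> eta <- delta -> gamma <- eps
  P3: mu <- zeta -> eta -> eps
  P4: mu <- zeta -> eps
  P5: mu <- zeta -> gamma <- delta -> eta -> eps
  P6: mu <- zeta -> gamma <- delta -> eps
  P7: mu <- zeta -> gamma <- eps
Condition 1 (no descendant of mu in the set): FAILS — alpha is a descendant of mu.
Condition 2 (every backdoor path blocked by {alpha}):
  P1: blocked at collider eta (neither it nor any descendant is in the conditioning set).
  P2: blocked at collider eta (neither it nor any descendant is in the conditioning set).
  P3: open — no interior node is in the conditioning set.
  P4: open — no interior node is in the conditioning set.
  P5: blocked at collider gamma (neither it nor any descendant is in the conditioning set).
  P6: blocked at collider gamma (neither it nor any descendant is in the conditioning set).
  P7: blocked at collider gamma (neither it nor any descendant is in the conditioning set).
{alpha} does not satisfy the backdoor criterion.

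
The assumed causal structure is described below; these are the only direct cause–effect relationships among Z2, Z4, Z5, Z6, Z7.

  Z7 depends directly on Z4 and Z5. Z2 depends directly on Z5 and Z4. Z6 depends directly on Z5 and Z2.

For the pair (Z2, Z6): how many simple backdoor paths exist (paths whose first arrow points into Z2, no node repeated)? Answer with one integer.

2

A backdoor path from Z2 to Z6 is any simple undirected path whose first edge points into Z2 (i.e. leaves Z2 via a parent).
Parents of Z2: {Z4, Z5}.
Enumerating:
  P1: Z2 <- Z4 -> Z7 <- Z5 -> Z6
  P2: Z2 <- Z5 -> Z6
That exhausts the simple backdoor paths. Count: 2.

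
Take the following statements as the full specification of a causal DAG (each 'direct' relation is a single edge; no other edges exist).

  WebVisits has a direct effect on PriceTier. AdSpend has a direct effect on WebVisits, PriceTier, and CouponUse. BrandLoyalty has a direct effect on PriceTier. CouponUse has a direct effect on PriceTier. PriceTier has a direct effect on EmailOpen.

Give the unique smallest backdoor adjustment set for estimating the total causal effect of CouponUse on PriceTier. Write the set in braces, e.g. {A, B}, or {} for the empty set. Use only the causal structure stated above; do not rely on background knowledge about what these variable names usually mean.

Variables eligible for adjustment (non-descendants of CouponUse, excluding CouponUse and PriceTier): {AdSpend, BrandLoyalty, WebVisits}.
Backdoor paths from CouponUse to PriceTier:
  P1: CouponUse <- AdSpend -> WebVisits -> PriceTier
  P2: CouponUse <- AdSpend -> PriceTier
The empty set is not sufficient: P1 (CouponUse <- AdSpend -> WebVisits -> PriceTier) has no collider blocking it and no conditioned non-collider, so it is open.
Try {AdSpend}:
  P1: blocked at fork node AdSpend ∈ conditioning set.
  P2: blocked at fork node AdSpend ∈ conditioning set.
{AdSpend} contains no descendant of CouponUse and blocks every backdoor path.
No other singleton works — e.g. {WebVisits} leaves P2 open — so {AdSpend} is the unique smallest valid adjustment set.

{AdSpend}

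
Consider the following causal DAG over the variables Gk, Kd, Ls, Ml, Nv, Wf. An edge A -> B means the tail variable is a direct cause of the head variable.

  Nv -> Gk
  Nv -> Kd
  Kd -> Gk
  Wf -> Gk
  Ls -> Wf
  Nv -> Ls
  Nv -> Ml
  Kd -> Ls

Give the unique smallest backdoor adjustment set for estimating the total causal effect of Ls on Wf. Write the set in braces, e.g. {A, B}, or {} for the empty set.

{}

Variables eligible for adjustment (non-descendants of Ls, excluding Ls and Wf): {Kd, Ml, Nv}.
Backdoor paths from Ls to Wf:
  P1: Ls <- Nv -> Kd -> Gk <- Wf
  P2: Ls <- Nv -> Gk <- Wf
  P3: Ls <- Kd <- Nv -> Gk <- Wf
  P4: Ls <- Kd -> Gk <- Wf
Each backdoor path contains an unconditioned collider, so every path is already blocked with the empty conditioning set:
  P1: blocked at collider Gk (neither it nor any descendant is in the conditioning set).
  P2: blocked at collider Gk (neither it nor any descendant is in the conditioning set).
  P3: blocked at collider Gk (neither it nor any descendant is in the conditioning set).
  P4: blocked at collider Gk (neither it nor any descendant is in the conditioning set).
The empty set is therefore the unique smallest valid set.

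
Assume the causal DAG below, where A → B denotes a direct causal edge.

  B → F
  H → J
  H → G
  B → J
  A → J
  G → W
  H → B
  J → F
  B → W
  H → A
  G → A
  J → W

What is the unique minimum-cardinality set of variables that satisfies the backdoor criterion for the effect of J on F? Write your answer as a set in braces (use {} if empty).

Variables eligible for adjustment (non-descendants of J, excluding J and F): {A, B, G, H}.
Backdoor paths from J to F:
  P1: J <- H -> G -> W <- B -> F
  P2: J <- H -> A <- G -> W <- B -> F
  P3: J <- H -> B -> F
  P4: J <- A <- H -> G -> W <- B -> F
  P5: J <- A <- H -> B -> F
  P6: J <- A <- G <- H -> B -> F
  P7: J <- A <- G -> W <- B -> F
  P8: J <- B -> F
The empty set is not sufficient: P3 (J <- H -> B -> F) has no collider blocking it and no conditioned non-collider, so it is open.
Try {B}:
  P1: blocked at collider W (neither it nor any descendant is in the conditioning set).
  P2: blocked at collider A (neither it nor any descendant is in the conditioning set).
  P3: blocked at chain node B ∈ conditioning set.
  P4: blocked at collider W (neither it nor any descendant is in the conditioning set).
  P5: blocked at chain node B ∈ conditioning set.
  P6: blocked at chain node B ∈ conditioning set.
  P7: blocked at collider W (neither it nor any descendant is in the conditioning set).
  P8: blocked at fork node B ∈ conditioning set.
{B} contains no descendant of J and blocks every backdoor path.
No other singleton works — e.g. {H} leaves P8 open — so {B} is the unique smallest valid adjustment set.

{B}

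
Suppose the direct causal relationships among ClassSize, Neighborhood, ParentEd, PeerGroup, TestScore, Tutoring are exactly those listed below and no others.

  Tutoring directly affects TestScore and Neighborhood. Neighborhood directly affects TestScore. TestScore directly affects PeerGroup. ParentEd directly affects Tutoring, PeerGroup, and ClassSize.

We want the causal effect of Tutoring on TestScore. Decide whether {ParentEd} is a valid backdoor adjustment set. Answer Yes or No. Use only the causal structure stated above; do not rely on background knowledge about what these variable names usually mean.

Backdoor paths from Tutoring to TestScore (paths whose first edge points into Tutoring):
  P1: Tutoring <- ParentEd -> PeerGroup <- TestScore
Condition 1 (no descendant of Tutoring in the set): holds — descendants of Tutoring are {Neighborhood, PeerGroup, TestScore}; none are in {ParentEd}.
Condition 2 (every backdoor path blocked by {ParentEd}):
  P1: blocked at fork node ParentEd ∈ conditioning set.
{ParentEd} satisfies the backdoor criterion.

Yes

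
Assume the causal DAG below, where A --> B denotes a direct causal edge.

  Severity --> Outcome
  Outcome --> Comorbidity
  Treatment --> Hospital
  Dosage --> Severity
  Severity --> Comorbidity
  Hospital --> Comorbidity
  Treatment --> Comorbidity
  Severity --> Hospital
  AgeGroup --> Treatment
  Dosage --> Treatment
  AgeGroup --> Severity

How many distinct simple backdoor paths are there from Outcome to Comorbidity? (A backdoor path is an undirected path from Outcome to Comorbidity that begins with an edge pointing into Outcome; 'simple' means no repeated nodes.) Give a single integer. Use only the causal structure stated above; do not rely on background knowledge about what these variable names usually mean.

A backdoor path from Outcome to Comorbidity is any simple undirected path whose first edge points into Outcome (i.e. leaves Outcome via a parent).
Parents of Outcome: {Severity}.
Enumerating:
  P1: Outcome <- Severity <- Dosage -> Treatment -> Hospital -> Comorbidity
  P2: Outcome <- Severity <- Dosage -> Treatment -> Comorbidity
  P3: Outcome <- Severity <- AgeGroup -> Treatment -> Hospital -> Comorbidity
  P4: Outcome <- Severity <- AgeGroup -> Treatment -> Comorbidity
  P5: Outcome <- Severity -> Hospital <- Treatment -> Comorbidity
  P6: Outcome <- Severity -> Hospital -> Comorbidity
  P7: Outcome <- Severity -> Comorbidity
That exhausts the simple backdoor paths. Count: 7.

7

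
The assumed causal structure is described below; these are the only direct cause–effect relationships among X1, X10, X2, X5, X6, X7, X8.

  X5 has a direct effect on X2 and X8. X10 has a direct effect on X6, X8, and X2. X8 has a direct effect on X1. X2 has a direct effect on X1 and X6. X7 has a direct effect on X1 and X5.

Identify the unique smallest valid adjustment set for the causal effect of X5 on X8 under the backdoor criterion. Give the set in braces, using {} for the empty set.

{}

Variables eligible for adjustment (non-descendants of X5, excluding X5 and X8): {X10, X7}.
Backdoor paths from X5 to X8:
  P1: X5 <- X7 -> X1 <- X2 <- X10 -> X8
  P2: X5 <- X7 -> X1 <- X2 -> X6 <- X10 -> X8
  P3: X5 <- X7 -> X1 <- X8
Each backdoor path contains an unconditioned collider, so every path is already blocked with the empty conditioning set:
  P1: blocked at collider X1 (neither it nor any descendant is in the conditioning set).
  P2: blocked at collider X1 (neither it nor any descendant is in the conditioning set).
  P3: blocked at collider X1 (neither it nor any descendant is in the conditioning set).
The empty set is therefore the unique smallest valid set.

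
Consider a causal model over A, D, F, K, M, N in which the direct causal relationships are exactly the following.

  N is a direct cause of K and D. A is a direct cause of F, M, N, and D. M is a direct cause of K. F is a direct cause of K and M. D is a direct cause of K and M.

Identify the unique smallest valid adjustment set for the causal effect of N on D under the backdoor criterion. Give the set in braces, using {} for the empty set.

Variables eligible for adjustment (non-descendants of N, excluding N and D): {A, F}.
Backdoor paths from N to D:
  P1: N <- A -> D
  P2: N <- A -> F -> M <- D
  P3: N <- A -> F -> M -> K <- D
  P4: N <- A -> F -> K <- D
  P5: N <- A -> F -> K <- M <- D
  P6: N <- A -> M <- D
  P7: N <- A -> M <- F -> K <- D
  P8: N <- A -> M -> K <- D
The empty set is not sufficient: P1 (N <- A -> D) has no collider blocking it and no conditioned non-collider, so it is open.
Try {A}:
  P1: blocked at fork node A ∈ conditioning set.
  P2: blocked at fork node A ∈ conditioning set.
  P3: blocked at fork node A ∈ conditioning set.
  P4: blocked at fork node A ∈ conditioning set.
  P5: blocked at fork node A ∈ conditioning set.
  P6: blocked at fork node A ∈ conditioning set.
  P7: blocked at fork node A ∈ conditioning set.
  P8: blocked at fork node A ∈ conditioning set.
{A} contains no descendant of N and blocks every backdoor path.
No other singleton works — e.g. {F} leaves P1 open — so {A} is the unique smallest valid adjustment set.

{A}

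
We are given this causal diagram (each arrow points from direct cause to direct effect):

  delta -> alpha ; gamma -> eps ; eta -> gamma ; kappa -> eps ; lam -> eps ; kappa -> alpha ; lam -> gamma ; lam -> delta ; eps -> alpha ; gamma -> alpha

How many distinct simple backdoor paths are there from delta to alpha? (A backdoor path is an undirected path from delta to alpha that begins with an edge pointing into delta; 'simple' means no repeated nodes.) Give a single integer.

6

A backdoor path from delta to alpha is any simple undirected path whose first edge points into delta (i.e. leaves delta via a parent).
Parents of delta: {lam}.
Enumerating:
  P1: delta <- lam -> gamma -> eps <- kappa -> alpha
  P2: delta <- lam -> gamma -> eps -> alpha
  P3: delta <- lam -> gamma -> alpha
  P4: delta <- lam -> eps <- gamma -> alpha
  P5: delta <- lam -> eps <- kappa -> alpha
  P6: delta <- lam -> eps -> alpha
That exhausts the simple backdoor paths. Count: 6.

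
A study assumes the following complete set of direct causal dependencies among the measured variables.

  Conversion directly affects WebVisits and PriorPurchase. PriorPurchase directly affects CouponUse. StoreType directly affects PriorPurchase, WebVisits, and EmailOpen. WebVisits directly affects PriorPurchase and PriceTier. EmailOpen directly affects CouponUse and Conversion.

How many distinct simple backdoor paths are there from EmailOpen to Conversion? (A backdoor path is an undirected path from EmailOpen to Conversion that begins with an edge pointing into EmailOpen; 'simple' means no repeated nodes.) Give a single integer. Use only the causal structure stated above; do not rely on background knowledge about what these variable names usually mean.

4

A backdoor path from EmailOpen to Conversion is any simple undirected path whose first edge points into EmailOpen (i.e. leaves EmailOpen via a parent).
Parents of EmailOpen: {StoreType}.
Enumerating:
  P1: EmailOpen <- StoreType -> WebVisits <- Conversion
  P2: EmailOpen <- StoreType -> WebVisits -> PriorPurchase <- Conversion
  P3: EmailOpen <- StoreType -> PriorPurchase <- Conversion
  P4: EmailOpen <- StoreType -> PriorPurchase <- WebVisits <- Conversion
That exhausts the simple backdoor paths. Count: 4.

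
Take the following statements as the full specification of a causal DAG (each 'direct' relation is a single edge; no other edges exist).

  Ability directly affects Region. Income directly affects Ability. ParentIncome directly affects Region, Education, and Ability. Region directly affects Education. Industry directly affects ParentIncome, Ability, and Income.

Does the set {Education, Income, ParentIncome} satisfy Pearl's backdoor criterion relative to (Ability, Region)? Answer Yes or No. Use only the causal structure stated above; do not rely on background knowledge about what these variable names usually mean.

Backdoor paths from Ability to Region (paths whose first edge points into Ability):
  P1: Ability <- Industry -> ParentIncome -> Region
  P2: Ability <- Industry -> ParentIncome -> Education <- Region
  P3: Ability <- Income <- Industry -> ParentIncome -> Region
  P4: Ability <- Income <- Industry -> ParentIncome -> Education <- Region
  P5: Ability <- ParentIncome -> Region
  P6: Ability <- ParentIncome -> Education <- Region
Condition 1 (no descendant of Ability in the set): FAILS — Education is a descendant of Ability.
Condition 2 (every backdoor path blocked by {Education, Income, ParentIncome}):
  P1: blocked at chain node ParentIncome ∈ conditioning set.
  P2: blocked at chain node ParentIncome ∈ conditioning set.
  P3: blocked at chain node Income ∈ conditioning set.
  P4: blocked at chain node Income ∈ conditioning set.
  P5: blocked at fork node ParentIncome ∈ conditioning set.
  P6: blocked at fork node ParentIncome ∈ conditioning set.
{Education, Income, ParentIncome} does not satisfy the backdoor criterion.

No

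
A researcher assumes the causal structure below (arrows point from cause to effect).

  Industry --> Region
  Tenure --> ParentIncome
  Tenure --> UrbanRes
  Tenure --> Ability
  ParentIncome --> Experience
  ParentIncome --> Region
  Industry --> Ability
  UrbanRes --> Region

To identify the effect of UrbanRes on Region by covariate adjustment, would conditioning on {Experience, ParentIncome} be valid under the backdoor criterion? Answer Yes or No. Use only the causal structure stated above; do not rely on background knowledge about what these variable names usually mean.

Backdoor paths from UrbanRes to Region (paths whose first edge points into UrbanRes):
  P1: UrbanRes <- Tenure -> Ability <- Industry -> Region
  P2: UrbanRes <- Tenure -> ParentIncome -> Region
Condition 1 (no descendant of UrbanRes in the set): holds — descendants of UrbanRes are {Region}; none are in {Experience, ParentIncome}.
Condition 2 (every backdoor path blocked by {Experience, ParentIncome}):
  P1: blocked at collider Ability (neither it nor any descendant is in the conditioning set).
  P2: blocked at chain node ParentIncome ∈ conditioning set.
{Experience, ParentIncome} satisfies the backdoor criterion.

Yes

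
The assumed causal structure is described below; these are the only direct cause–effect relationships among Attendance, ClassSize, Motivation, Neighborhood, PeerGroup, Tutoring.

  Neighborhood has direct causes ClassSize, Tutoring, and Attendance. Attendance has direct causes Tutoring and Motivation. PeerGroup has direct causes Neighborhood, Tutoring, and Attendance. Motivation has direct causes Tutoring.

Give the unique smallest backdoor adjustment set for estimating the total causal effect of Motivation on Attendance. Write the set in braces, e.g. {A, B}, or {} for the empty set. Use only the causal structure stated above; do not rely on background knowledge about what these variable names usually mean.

Variables eligible for adjustment (non-descendants of Motivation, excluding Motivation and Attendance): {ClassSize, Tutoring}.
Backdoor paths from Motivation to Attendance:
  P1: Motivation <- Tutoring -> Attendance
  P2: Motivation <- Tutoring -> Neighborhood <- Attendance
  P3: Motivation <- Tutoring -> Neighborhood -> PeerGroup <- Attendance
  P4: Motivation <- Tutoring -> PeerGroup <- Attendance
  P5: Motivation <- Tutoring -> PeerGroup <- Neighborhood <- Attendance
The empty set is not sufficient: P1 (Motivation <- Tutoring -> Attendance) has no collider blocking it and no conditioned non-collider, so it is open.
Try {Tutoring}:
  P1: blocked at fork node Tutoring ∈ conditioning set.
  P2: blocked at fork node Tutoring ∈ conditioning set.
  P3: blocked at fork node Tutoring ∈ conditioning set.
  P4: blocked at fork node Tutoring ∈ conditioning set.
  P5: blocked at fork node Tutoring ∈ conditioning set.
{Tutoring} contains no descendant of Motivation and blocks every backdoor path.
No other singleton works — e.g. {ClassSize} leaves P1 open — so {Tutoring} is the unique smallest valid adjustment set.

{Tutoring}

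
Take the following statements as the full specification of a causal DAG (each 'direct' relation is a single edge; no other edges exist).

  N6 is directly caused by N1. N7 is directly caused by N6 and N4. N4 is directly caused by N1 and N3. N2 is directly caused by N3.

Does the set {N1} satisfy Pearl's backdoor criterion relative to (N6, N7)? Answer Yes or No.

Backdoor paths from N6 to N7 (paths whose first edge points into N6):
  P1: N6 <- N1 -> N4 -> N7
Condition 1 (no descendant of N6 in the set): holds — descendants of N6 are {N7}; none are in {N1}.
Condition 2 (every backdoor path blocked by {N1}):
  P1: blocked at fork node N1 ∈ conditioning set.
{N1} satisfies the backdoor criterion.

Yes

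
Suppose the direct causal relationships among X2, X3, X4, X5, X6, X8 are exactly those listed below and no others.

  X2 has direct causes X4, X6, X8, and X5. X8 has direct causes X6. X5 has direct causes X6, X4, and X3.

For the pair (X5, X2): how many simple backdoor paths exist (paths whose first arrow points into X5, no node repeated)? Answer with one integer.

A backdoor path from X5 to X2 is any simple undirected path whose first edge points into X5 (i.e. leaves X5 via a parent).
Parents of X5: {X3, X4, X6}.
Enumerating:
  P1: X5 <- X4 -> X2
  P2: X5 <- X6 -> X8 -> X2
  P3: X5 <- X6 -> X2
That exhausts the simple backdoor paths. Count: 3.

3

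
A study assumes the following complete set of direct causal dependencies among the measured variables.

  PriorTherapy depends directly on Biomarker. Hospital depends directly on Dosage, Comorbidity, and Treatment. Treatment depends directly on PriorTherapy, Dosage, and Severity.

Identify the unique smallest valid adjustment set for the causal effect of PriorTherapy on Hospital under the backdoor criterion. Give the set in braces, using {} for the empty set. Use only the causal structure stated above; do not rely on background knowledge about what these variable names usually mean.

Variables eligible for adjustment (non-descendants of PriorTherapy, excluding PriorTherapy and Hospital): {Biomarker, Comorbidity, Dosage, Severity}.
Backdoor paths from PriorTherapy to Hospital:
  (none)
With no backdoor paths the empty set already satisfies the criterion, and it is trivially minimal.

{}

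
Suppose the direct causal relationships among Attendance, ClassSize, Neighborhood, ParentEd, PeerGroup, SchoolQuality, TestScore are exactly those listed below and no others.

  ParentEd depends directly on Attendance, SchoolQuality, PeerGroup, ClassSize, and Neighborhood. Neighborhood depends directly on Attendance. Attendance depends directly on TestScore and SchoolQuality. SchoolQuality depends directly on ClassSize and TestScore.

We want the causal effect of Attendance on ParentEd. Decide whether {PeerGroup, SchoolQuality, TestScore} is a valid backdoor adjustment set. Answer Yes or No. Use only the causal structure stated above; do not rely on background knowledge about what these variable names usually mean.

Yes

Backdoor paths from Attendance to ParentEd (paths whose first edge points into Attendance):
  P1: Attendance <- TestScore -> SchoolQuality <- ClassSize -> ParentEd
  P2: Attendance <- TestScore -> SchoolQuality -> ParentEd
  P3: Attendance <- SchoolQuality <- ClassSize -> ParentEd
  P4: Attendance <- SchoolQuality -> ParentEd
Condition 1 (no descendant of Attendance in the set): holds — descendants of Attendance are {Neighborhood, ParentEd}; none are in {PeerGroup, SchoolQuality, TestScore}.
Condition 2 (every backdoor path blocked by {PeerGroup, SchoolQuality, TestScore}):
  P1: blocked at fork node TestScore ∈ conditioning set.
  P2: blocked at fork node TestScore ∈ conditioning set.
  P3: blocked at chain node SchoolQuality ∈ conditioning set.
  P4: blocked at fork node SchoolQuality ∈ conditioning set.
{PeerGroup, SchoolQuality, TestScore} satisfies the backdoor criterion.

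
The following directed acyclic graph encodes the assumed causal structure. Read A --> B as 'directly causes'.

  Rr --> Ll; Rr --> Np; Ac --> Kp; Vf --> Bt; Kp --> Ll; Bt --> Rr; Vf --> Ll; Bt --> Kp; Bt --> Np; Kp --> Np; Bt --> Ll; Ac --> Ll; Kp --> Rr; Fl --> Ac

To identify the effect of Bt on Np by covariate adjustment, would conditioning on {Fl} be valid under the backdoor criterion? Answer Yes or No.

Backdoor paths from Bt to Np (paths whose first edge points into Bt):
  P1: Bt <- Vf -> Ll <- Ac -> Kp -> Rr -> Np
  P2: Bt <- Vf -> Ll <- Ac -> Kp -> Np
  P3: Bt <- Vf -> Ll <- Kp -> Rr -> Np
  P4: Bt <- Vf -> Ll <- Kp -> Np
  P5: Bt <- Vf -> Ll <- Rr <- Kp -> Np
  P6: Bt <- Vf -> Ll <- Rr -> Np
Condition 1 (no descendant of Bt in the set): holds — descendants of Bt are {Kp, Ll, Np, Rr}; none are in {Fl}.
Condition 2 (every backdoor path blocked by {Fl}):
  P1: blocked at collider Ll (neither it nor any descendant is in the conditioning set).
  P2: blocked at collider Ll (neither it nor any descendant is in the conditioning set).
  P3: blocked at collider Ll (neither it nor any descendant is in the conditioning set).
  P4: blocked at collider Ll (neither it nor any descendant is in the conditioning set).
  P5: blocked at collider Ll (neither it nor any descendant is in the conditioning set).
  P6: blocked at collider Ll (neither it nor any descendant is in the conditioning set).
{Fl} satisfies the backdoor criterion.

Yes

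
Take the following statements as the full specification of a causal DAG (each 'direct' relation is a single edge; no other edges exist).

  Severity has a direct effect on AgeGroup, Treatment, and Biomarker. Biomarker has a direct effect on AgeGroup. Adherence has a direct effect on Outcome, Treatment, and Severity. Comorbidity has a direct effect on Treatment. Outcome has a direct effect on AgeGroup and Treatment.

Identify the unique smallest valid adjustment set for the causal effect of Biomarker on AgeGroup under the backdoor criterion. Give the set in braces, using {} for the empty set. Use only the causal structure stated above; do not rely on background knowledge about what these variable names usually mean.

Variables eligible for adjustment (non-descendants of Biomarker, excluding Biomarker and AgeGroup): {Adherence, Comorbidity, Outcome, Severity, Treatment}.
Backdoor paths from Biomarker to AgeGroup:
  P1: Biomarker <- Severity <- Adherence -> Outcome -> AgeGroup
  P2: Biomarker <- Severity <- Adherence -> Treatment <- Outcome -> AgeGroup
  P3: Biomarker <- Severity -> AgeGroup
  P4: Biomarker <- Severity -> Treatment <- Adherence -> Outcome -> AgeGroup
  P5: Biomarker <- Severity -> Treatment <- Outcome -> AgeGroup
The empty set is not sufficient: P1 (Biomarker <- Severity <- Adherence -> Outcome -> AgeGroup) has no collider blocking it and no conditioned non-collider, so it is open.
Try {Severity}:
  P1: blocked at chain node Severity ∈ conditioning set.
  P2: blocked at chain node Severity ∈ conditioning set.
  P3: blocked at fork node Severity ∈ conditioning set.
  P4: blocked at fork node Severity ∈ conditioning set.
  P5: blocked at fork node Severity ∈ conditioning set.
{Severity} contains no descendant of Biomarker and blocks every backdoor path.
No other singleton works — e.g. {Adherence} leaves P3 open — so {Severity} is the unique smallest valid adjustment set.

{Severity}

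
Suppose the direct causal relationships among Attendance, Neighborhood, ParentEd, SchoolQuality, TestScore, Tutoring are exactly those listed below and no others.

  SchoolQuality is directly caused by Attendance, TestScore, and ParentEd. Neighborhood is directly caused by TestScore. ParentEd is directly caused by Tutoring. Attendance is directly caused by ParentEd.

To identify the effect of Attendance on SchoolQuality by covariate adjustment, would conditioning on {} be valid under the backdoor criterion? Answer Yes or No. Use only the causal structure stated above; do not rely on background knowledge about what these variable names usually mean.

Backdoor paths from Attendance to SchoolQuality (paths whose first edge points into Attendance):
  P1: Attendance <- ParentEd -> SchoolQuality
Condition 1 (no descendant of Attendance in the set): holds — descendants of Attendance are {SchoolQuality}; none are in {}.
Condition 2 (every backdoor path blocked by {}):
  P1: open — no interior node is in the conditioning set.
{} does not satisfy the backdoor criterion.

No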